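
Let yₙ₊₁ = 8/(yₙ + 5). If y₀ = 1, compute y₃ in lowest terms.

152/119

y₁ = 8/(1 + 5) = 4/3.
y₂ = 8/(4/3 + 5) = 24/19.
y₃ = 8/(24/19 + 5) = 152/119.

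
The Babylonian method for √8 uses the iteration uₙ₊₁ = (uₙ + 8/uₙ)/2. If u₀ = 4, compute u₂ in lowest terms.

17/6

u₁ = (4 + 8/4)/2 = 3.
u₂ = (3 + 8/3)/2 = 17/6.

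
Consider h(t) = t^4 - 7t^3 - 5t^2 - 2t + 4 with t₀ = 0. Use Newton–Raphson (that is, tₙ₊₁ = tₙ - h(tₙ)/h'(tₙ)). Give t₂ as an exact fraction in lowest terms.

44/37

h'(t) = 4t^3 - 21t^2 - 10t - 2.
h(0) = 4, h'(0) = -2, so t₁ = 0 - 4/(-2) = 2.
h(2) = -60, h'(2) = -74, so t₂ = 2 - (-60)/(-74) = 44/37.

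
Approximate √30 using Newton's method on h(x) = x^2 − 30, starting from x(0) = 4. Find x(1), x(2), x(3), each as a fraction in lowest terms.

x(1) = 23/4, x(2) = 1009/184, x(3) = 2033761/371312

h'(x) = 2x.
h(4) = −14, h'(4) = 8, so x(1) = 4 − (−14)/8 = 23/4.
h(23/4) = 49/16, h'(23/4) = 23/2, so x(2) = (23/4) − (49/16)/(23/2) = 1009/184.
h(1009/184) = 2401/33856, h'(1009/184) = 1009/92, so x(3) = (1009/184) − (2401/33856)/(1009/92) = 2033761/371312.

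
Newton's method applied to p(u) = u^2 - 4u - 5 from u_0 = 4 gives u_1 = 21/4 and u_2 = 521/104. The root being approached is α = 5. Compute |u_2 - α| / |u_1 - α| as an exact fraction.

1/26

u_1 - α = 21/4 - 5 = 1/4, so |u_1 - α| = 1/4.
u_2 - α = 521/104 - 5 = 1/104, so |u_2 - α| = 1/104.
Ratio = (1/104) / (1/4) = 1/26.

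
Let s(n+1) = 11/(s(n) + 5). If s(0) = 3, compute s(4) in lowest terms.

s(1) = 11/(3 + 5) = 11/8.
s(2) = 11/(11/8 + 5) = 88/51.
s(3) = 11/(88/51 + 5) = 561/343.
s(4) = 11/(561/343 + 5) = 3773/2276.

3773/2276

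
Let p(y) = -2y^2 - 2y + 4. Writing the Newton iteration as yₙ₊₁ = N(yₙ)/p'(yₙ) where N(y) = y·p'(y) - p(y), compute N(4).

p'(y) = -4y - 2.
N(y) = y·p'(y) - p(y) = y·(-4y - 2) - (-2y^2 - 2y + 4) = -2y^2 - 4.
N(4) = -36.

-36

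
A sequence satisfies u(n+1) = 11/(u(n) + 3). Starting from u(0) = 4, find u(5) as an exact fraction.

9581/4516

u(1) = 11/(4 + 3) = 11/7.
u(2) = 11/(11/7 + 3) = 77/32.
u(3) = 11/(77/32 + 3) = 352/173.
u(4) = 11/(352/173 + 3) = 1903/871.
u(5) = 11/(1903/871 + 3) = 9581/4516.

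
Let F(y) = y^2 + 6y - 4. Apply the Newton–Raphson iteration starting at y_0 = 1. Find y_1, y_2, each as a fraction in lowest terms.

F'(y) = 2y + 6.
F(1) = 3, F'(1) = 8, so y_1 = 1 - 3/8 = 5/8.
F(5/8) = 9/64, F'(5/8) = 29/4, so y_2 = (5/8) - (9/64)/(29/4) = 281/464.

y_1 = 5/8, y_2 = 281/464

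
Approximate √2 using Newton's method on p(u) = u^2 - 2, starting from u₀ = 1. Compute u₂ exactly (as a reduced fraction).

17/12

p'(u) = 2u.
p(1) = -1, p'(1) = 2, so u₁ = 1 - (-1)/2 = 3/2.
p(3/2) = 1/4, p'(3/2) = 3, so u₂ = (3/2) - (1/4)/3 = 17/12.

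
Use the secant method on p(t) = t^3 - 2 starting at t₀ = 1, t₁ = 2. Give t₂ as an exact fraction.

p(1) = -1, p(2) = 6. t₂ = 2 - 6·(2 - 1)/(6 - (-1)) = 8/7.

8/7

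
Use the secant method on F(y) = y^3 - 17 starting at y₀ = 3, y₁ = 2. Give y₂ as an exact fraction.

47/19

F(3) = 10, F(2) = -9. y₂ = 2 - (-9)·(2 - 3)/((-9) - 10) = 47/19.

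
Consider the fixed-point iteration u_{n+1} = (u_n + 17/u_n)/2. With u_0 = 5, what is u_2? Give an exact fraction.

433/105

u_1 = (5 + 17/5)/2 = 21/5.
u_2 = (21/5 + 17/(21/5))/2 = 433/105.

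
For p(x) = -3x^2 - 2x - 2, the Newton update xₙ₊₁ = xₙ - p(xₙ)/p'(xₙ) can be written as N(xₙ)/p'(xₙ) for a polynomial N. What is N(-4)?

p'(x) = -6x - 2.
N(x) = x·p'(x) - p(x) = x·(-6x - 2) - (-3x^2 - 2x - 2) = -3x^2 + 2.
N(-4) = -46.

-46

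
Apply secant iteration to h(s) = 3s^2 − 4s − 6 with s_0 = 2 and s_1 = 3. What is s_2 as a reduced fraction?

24/11

h(2) = −2, h(3) = 9. s_2 = 3 − 9·(3 − 2)/(9 − (−2)) = 24/11.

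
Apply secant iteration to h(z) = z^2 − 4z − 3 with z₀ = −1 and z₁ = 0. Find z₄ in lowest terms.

h(−1) = 2, h(0) = −3. z₂ = 0 − (−3)·(0 − (−1))/((−3) − 2) = −3/5.
h(0) = −3, h(−3/5) = −6/25. z₃ = (−3/5) − (−6/25)·((−3/5) − 0)/((−6/25) − (−3)) = −15/23.
h(−3/5) = −6/25, h(−15/23) = 18/529. z₄ = (−15/23) − (18/529)·((−15/23) − (−3/5))/((18/529) − (−6/25)) = −195/302.

−195/302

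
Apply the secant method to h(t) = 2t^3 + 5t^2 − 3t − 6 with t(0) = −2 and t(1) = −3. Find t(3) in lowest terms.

−149/58

h(−2) = 4, h(−3) = −6. t(2) = (−3) − (−6)·((−3) − (−2))/((−6) − 4) = −12/5.
h(−3) = −6, h(−12/5) = 294/125. t(3) = (−12/5) − (294/125)·((−12/5) − (−3))/((294/125) − (−6)) = −149/58.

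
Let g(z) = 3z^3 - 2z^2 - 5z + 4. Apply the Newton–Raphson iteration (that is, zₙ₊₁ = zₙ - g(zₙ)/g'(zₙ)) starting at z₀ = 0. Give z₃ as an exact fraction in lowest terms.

1165876/1222745

g'(z) = 9z^2 - 4z - 5.
g(0) = 4, g'(0) = -5, so z₁ = 0 - 4/(-5) = 4/5.
g(4/5) = 32/125, g'(4/5) = -61/25, so z₂ = (4/5) - (32/125)/(-61/25) = 276/305.
g(276/305) = 1722368/28372625, g'(276/305) = -116261/93025, so z₃ = (276/305) - (1722368/28372625)/(-116261/93025) = 1165876/1222745.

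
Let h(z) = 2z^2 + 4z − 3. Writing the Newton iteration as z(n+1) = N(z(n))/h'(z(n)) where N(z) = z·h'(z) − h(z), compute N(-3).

h'(z) = 4z + 4.
N(z) = z·h'(z) − h(z) = z·(4z + 4) − (2z^2 + 4z − 3) = 2z^2 + 3.
N(-3) = 21.

21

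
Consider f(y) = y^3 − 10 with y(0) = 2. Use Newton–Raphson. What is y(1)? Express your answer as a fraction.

13/6

f'(y) = 3y^2.
f(2) = −2, f'(2) = 12, so y(1) = 2 − (−2)/12 = 13/6.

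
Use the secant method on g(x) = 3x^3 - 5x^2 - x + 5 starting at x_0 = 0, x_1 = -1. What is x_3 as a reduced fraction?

-300/349

g(0) = 5, g(-1) = -2. x_2 = (-1) - (-2)·((-1) - 0)/((-2) - 5) = -5/7.
g(-1) = -2, g(-5/7) = 710/343. x_3 = (-5/7) - (710/343)·((-5/7) - (-1))/((710/343) - (-2)) = -300/349.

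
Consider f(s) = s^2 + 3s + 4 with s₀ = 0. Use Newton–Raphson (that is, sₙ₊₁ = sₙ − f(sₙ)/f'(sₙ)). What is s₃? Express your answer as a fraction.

−364/93

f'(s) = 2s + 3.
f(0) = 4, f'(0) = 3, so s₁ = 0 − 4/3 = −4/3.
f(−4/3) = 16/9, f'(−4/3) = 1/3, so s₂ = (−4/3) − (16/9)/(1/3) = −20/3.
f(−20/3) = 256/9, f'(−20/3) = −31/3, so s₃ = (−20/3) − (256/9)/(−31/3) = −364/93.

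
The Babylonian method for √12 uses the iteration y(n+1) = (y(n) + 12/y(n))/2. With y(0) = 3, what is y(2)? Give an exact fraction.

97/28

y(1) = (3 + 12/3)/2 = 7/2.
y(2) = (7/2 + 12/(7/2))/2 = 97/28.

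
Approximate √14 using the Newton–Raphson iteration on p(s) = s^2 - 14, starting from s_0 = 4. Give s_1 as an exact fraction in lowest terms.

15/4

p'(s) = 2s.
p(4) = 2, p'(4) = 8, so s_1 = 4 - 2/8 = 15/4.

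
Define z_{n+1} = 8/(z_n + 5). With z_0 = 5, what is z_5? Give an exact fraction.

z_1 = 8/(5 + 5) = 4/5.
z_2 = 8/(4/5 + 5) = 40/29.
z_3 = 8/(40/29 + 5) = 232/185.
z_4 = 8/(232/185 + 5) = 1480/1157.
z_5 = 8/(1480/1157 + 5) = 9256/7265.

9256/7265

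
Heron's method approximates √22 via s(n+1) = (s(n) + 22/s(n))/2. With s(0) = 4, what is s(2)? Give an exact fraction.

s(1) = (4 + 22/4)/2 = 19/4.
s(2) = (19/4 + 22/(19/4))/2 = 713/152.

713/152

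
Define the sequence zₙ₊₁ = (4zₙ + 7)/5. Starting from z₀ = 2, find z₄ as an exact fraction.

619/125

z₁ = (4·2 + 7)/5 = 3.
z₂ = (4·3 + 7)/5 = 19/5.
z₃ = (4·(19/5) + 7)/5 = 111/25.
z₄ = (4·(111/25) + 7)/5 = 619/125.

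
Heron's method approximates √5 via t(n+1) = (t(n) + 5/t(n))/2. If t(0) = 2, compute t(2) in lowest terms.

161/72

t(1) = (2 + 5/2)/2 = 9/4.
t(2) = (9/4 + 5/(9/4))/2 = 161/72.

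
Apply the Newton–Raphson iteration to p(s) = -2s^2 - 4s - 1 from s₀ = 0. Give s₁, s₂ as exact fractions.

p'(s) = -4s - 4.
p(0) = -1, p'(0) = -4, so s₁ = 0 - (-1)/(-4) = -1/4.
p(-1/4) = -1/8, p'(-1/4) = -3, so s₂ = (-1/4) - (-1/8)/(-3) = -7/24.

s₁ = -1/4, s₂ = -7/24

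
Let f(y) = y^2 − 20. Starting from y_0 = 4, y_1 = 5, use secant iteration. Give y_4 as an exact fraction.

1525/341

f(4) = −4, f(5) = 5. y_2 = 5 − 5·(5 − 4)/(5 − (−4)) = 40/9.
f(5) = 5, f(40/9) = −20/81. y_3 = (40/9) − (−20/81)·((40/9) − 5)/((−20/81) − 5) = 76/17.
f(40/9) = −20/81, f(76/17) = −4/289. y_4 = (76/17) − (−4/289)·((76/17) − (40/9))/((−4/289) − (−20/81)) = 1525/341.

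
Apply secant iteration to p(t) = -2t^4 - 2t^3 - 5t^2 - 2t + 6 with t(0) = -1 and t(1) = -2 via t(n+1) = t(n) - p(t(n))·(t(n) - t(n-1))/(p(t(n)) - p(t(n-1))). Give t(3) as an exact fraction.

p(-1) = 3, p(-2) = -26. t(2) = (-2) - (-26)·((-2) - (-1))/((-26) - 3) = -32/29.
p(-2) = -26, p(-32/29) = 1302054/707281. t(3) = (-32/29) - (1302054/707281)·((-32/29) - (-2))/((1302054/707281) - (-26)) = -440303/378680.

-440303/378680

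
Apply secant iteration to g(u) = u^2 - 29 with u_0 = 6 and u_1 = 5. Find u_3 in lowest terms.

307/57

g(6) = 7, g(5) = -4. u_2 = 5 - (-4)·(5 - 6)/((-4) - 7) = 59/11.
g(5) = -4, g(59/11) = -28/121. u_3 = (59/11) - (-28/121)·((59/11) - 5)/((-28/121) - (-4)) = 307/57.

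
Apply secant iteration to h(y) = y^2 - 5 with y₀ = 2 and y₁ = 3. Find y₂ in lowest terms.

h(2) = -1, h(3) = 4. y₂ = 3 - 4·(3 - 2)/(4 - (-1)) = 11/5.

11/5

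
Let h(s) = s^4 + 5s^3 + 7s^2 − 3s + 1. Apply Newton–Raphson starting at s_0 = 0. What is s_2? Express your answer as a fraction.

h'(s) = 4s^3 + 15s^2 + 14s − 3.
h(0) = 1, h'(0) = −3, so s_1 = 0 − 1/(−3) = 1/3.
h(1/3) = 79/81, h'(1/3) = 94/27, so s_2 = (1/3) − (79/81)/(94/27) = 5/94.

5/94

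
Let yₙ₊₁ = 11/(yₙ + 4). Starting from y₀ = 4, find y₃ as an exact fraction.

y₁ = 11/(4 + 4) = 11/8.
y₂ = 11/(11/8 + 4) = 88/43.
y₃ = 11/(88/43 + 4) = 473/260.

473/260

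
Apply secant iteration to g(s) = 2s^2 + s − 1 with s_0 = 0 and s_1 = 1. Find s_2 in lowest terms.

g(0) = −1, g(1) = 2. s_2 = 1 − 2·(1 − 0)/(2 − (−1)) = 1/3.

1/3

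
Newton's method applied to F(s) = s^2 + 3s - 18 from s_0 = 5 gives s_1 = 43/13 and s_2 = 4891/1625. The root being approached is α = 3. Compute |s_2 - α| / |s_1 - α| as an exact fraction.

4/125

s_1 - α = 43/13 - 3 = 4/13, so |s_1 - α| = 4/13.
s_2 - α = 4891/1625 - 3 = 16/1625, so |s_2 - α| = 16/1625.
Ratio = (16/1625) / (4/13) = 4/125.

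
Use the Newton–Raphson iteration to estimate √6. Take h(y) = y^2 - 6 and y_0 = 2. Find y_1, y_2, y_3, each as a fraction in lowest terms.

y_1 = 5/2, y_2 = 49/20, y_3 = 4801/1960

h'(y) = 2y.
h(2) = -2, h'(2) = 4, so y_1 = 2 - (-2)/4 = 5/2.
h(5/2) = 1/4, h'(5/2) = 5, so y_2 = (5/2) - (1/4)/5 = 49/20.
h(49/20) = 1/400, h'(49/20) = 49/10, so y_3 = (49/20) - (1/400)/(49/10) = 4801/1960.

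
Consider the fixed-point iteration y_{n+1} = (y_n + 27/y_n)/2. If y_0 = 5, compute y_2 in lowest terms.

1351/260

y_1 = (5 + 27/5)/2 = 26/5.
y_2 = (26/5 + 27/(26/5))/2 = 1351/260.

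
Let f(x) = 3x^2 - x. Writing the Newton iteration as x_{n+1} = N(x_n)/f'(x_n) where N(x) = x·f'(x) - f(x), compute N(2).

f'(x) = 6x - 1.
N(x) = x·f'(x) - f(x) = x·(6x - 1) - (3x^2 - x) = 3x^2.
N(2) = 12.

12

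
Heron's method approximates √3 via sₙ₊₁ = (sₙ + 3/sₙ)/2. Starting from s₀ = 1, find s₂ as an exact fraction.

s₁ = (1 + 3/1)/2 = 2.
s₂ = (2 + 3/2)/2 = 7/4.

7/4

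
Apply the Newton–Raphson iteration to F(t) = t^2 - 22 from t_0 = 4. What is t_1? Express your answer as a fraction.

19/4

F'(t) = 2t.
F(4) = -6, F'(4) = 8, so t_1 = 4 - (-6)/8 = 19/4.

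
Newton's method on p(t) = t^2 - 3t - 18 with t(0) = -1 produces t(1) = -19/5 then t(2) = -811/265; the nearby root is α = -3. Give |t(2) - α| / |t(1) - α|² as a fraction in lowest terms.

t(1) - α = -19/5 - (-3) = -19/5 + 3 = -4/5, so |t(1) - α| = 4/5.
t(2) - α = -811/265 - (-3) = -811/265 + 3 = -16/265, so |t(2) - α| = 16/265.
|t(1) - α|² = 16/25.
Ratio = (16/265) / (16/25) = 5/53.

5/53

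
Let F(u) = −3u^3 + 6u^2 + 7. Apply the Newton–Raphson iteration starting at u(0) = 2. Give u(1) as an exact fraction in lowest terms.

F'(u) = −9u^2 + 12u.
F(2) = 7, F'(2) = −12, so u(1) = 2 − 7/(−12) = 31/12.

31/12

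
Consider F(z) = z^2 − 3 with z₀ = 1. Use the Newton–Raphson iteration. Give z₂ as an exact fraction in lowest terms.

F'(z) = 2z.
F(1) = −2, F'(1) = 2, so z₁ = 1 − (−2)/2 = 2.
F(2) = 1, F'(2) = 4, so z₂ = 2 − 1/4 = 7/4.

7/4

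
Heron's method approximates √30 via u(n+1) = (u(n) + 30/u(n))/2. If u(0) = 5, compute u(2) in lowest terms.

u(1) = (5 + 30/5)/2 = 11/2.
u(2) = (11/2 + 30/(11/2))/2 = 241/44.

241/44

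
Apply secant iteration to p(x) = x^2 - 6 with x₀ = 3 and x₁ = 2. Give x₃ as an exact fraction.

p(3) = 3, p(2) = -2. x₂ = 2 - (-2)·(2 - 3)/((-2) - 3) = 12/5.
p(2) = -2, p(12/5) = -6/25. x₃ = (12/5) - (-6/25)·((12/5) - 2)/((-6/25) - (-2)) = 27/11.

27/11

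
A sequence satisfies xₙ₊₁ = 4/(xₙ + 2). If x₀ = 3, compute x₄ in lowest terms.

24/19

x₁ = 4/(3 + 2) = 4/5.
x₂ = 4/(4/5 + 2) = 10/7.
x₃ = 4/(10/7 + 2) = 7/6.
x₄ = 4/(7/6 + 2) = 24/19.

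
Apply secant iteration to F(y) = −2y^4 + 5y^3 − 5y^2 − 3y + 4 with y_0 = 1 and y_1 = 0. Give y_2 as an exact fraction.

F(1) = −1, F(0) = 4. y_2 = 0 − 4·(0 − 1)/(4 − (−1)) = 4/5.

4/5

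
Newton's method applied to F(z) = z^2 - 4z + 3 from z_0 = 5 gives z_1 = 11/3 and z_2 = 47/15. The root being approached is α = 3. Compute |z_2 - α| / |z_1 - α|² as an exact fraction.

3/10

z_1 - α = 11/3 - 3 = 2/3, so |z_1 - α| = 2/3.
z_2 - α = 47/15 - 3 = 2/15, so |z_2 - α| = 2/15.
|z_1 - α|² = 4/9.
Ratio = (2/15) / (4/9) = 3/10.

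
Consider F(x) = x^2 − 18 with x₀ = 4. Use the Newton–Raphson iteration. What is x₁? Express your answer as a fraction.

17/4

F'(x) = 2x.
F(4) = −2, F'(4) = 8, so x₁ = 4 − (−2)/8 = 17/4.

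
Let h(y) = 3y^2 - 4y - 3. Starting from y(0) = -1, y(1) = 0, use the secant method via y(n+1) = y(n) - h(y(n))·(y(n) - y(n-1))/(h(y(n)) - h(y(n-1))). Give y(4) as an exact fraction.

-483/905

h(-1) = 4, h(0) = -3. y(2) = 0 - (-3)·(0 - (-1))/((-3) - 4) = -3/7.
h(0) = -3, h(-3/7) = -36/49. y(3) = (-3/7) - (-36/49)·((-3/7) - 0)/((-36/49) - (-3)) = -21/37.
h(-3/7) = -36/49, h(-21/37) = 324/1369. y(4) = (-21/37) - (324/1369)·((-21/37) - (-3/7))/((324/1369) - (-36/49)) = -483/905.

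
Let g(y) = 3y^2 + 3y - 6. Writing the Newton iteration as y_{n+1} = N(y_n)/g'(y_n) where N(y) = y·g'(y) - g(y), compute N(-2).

g'(y) = 6y + 3.
N(y) = y·g'(y) - g(y) = y·(6y + 3) - (3y^2 + 3y - 6) = 3y^2 + 6.
N(-2) = 18.

18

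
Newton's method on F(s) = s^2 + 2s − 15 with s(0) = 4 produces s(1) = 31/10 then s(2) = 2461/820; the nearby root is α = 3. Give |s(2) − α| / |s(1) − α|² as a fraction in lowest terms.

5/41

s(1) − α = 31/10 − 3 = 1/10, so |s(1) − α| = 1/10.
s(2) − α = 2461/820 − 3 = 1/820, so |s(2) − α| = 1/820.
|s(1) − α|² = 1/100.
Ratio = (1/820) / (1/100) = 5/41.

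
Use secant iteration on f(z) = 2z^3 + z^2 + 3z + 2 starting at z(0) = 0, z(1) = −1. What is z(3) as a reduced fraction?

−3/5

f(0) = 2, f(−1) = −2. z(2) = (−1) − (−2)·((−1) − 0)/((−2) − 2) = −1/2.
f(−1) = −2, f(−1/2) = 1/2. z(3) = (−1/2) − (1/2)·((−1/2) − (−1))/((1/2) − (−2)) = −3/5.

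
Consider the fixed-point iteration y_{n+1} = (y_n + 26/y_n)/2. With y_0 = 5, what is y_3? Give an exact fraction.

y_1 = (5 + 26/5)/2 = 51/10.
y_2 = (51/10 + 26/(51/10))/2 = 5201/1020.
y_3 = (5201/1020 + 26/(5201/1020))/2 = 54100801/10610040.

54100801/10610040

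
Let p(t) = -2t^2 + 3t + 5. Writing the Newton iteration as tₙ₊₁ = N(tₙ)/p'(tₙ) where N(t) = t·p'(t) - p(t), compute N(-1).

-7

p'(t) = -4t + 3.
N(t) = t·p'(t) - p(t) = t·(-4t + 3) - (-2t^2 + 3t + 5) = -2t^2 - 5.
N(-1) = -7.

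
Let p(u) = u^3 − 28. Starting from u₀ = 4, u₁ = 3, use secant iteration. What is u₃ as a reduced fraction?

p(4) = 36, p(3) = −1. u₂ = 3 − (−1)·(3 − 4)/((−1) − 36) = 112/37.
p(3) = −1, p(112/37) = −13356/50653. u₃ = (112/37) − (−13356/50653)·((112/37) − 3)/((−13356/50653) − (−1)) = 113260/37297.

113260/37297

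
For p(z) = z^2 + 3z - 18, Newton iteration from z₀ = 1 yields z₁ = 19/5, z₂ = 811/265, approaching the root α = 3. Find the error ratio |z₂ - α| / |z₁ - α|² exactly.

z₁ - α = 19/5 - 3 = 4/5, so |z₁ - α| = 4/5.
z₂ - α = 811/265 - 3 = 16/265, so |z₂ - α| = 16/265.
|z₁ - α|² = 16/25.
Ratio = (16/265) / (16/25) = 5/53.

5/53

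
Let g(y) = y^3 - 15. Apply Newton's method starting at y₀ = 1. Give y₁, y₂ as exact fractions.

g'(y) = 3y^2.
g(1) = -14, g'(1) = 3, so y₁ = 1 - (-14)/3 = 17/3.
g(17/3) = 4508/27, g'(17/3) = 289/3, so y₂ = (17/3) - (4508/27)/(289/3) = 10231/2601.

y₁ = 17/3, y₂ = 10231/2601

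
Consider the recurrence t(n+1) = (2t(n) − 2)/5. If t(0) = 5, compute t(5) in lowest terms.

t(1) = (2·5 − 2)/5 = 8/5.
t(2) = (2·(8/5) − 2)/5 = 6/25.
t(3) = (2·(6/25) − 2)/5 = −38/125.
t(4) = (2·(−38/125) − 2)/5 = −326/625.
t(5) = (2·(−326/625) − 2)/5 = −1902/3125.

−1902/3125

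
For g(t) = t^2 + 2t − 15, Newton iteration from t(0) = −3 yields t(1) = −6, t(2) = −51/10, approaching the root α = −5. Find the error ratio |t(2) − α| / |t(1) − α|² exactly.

t(1) − α = −6 − (−5) = −6 + 5 = −1, so |t(1) − α| = 1.
t(2) − α = −51/10 − (−5) = −51/10 + 5 = −1/10, so |t(2) − α| = 1/10.
|t(1) − α|² = 1.
Ratio = (1/10) / 1 = 1/10.

1/10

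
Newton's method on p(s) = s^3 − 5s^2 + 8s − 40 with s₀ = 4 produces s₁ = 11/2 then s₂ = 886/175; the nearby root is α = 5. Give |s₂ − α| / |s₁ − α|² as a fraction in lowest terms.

44/175

s₁ − α = 11/2 − 5 = 1/2, so |s₁ − α| = 1/2.
s₂ − α = 886/175 − 5 = 11/175, so |s₂ − α| = 11/175.
|s₁ − α|² = 1/4.
Ratio = (11/175) / (1/4) = 44/175.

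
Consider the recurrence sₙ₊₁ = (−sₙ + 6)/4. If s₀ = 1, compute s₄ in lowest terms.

s₁ = (−1 + 6)/4 = 5/4.
s₂ = (−(5/4) + 6)/4 = 19/16.
s₃ = (−(19/16) + 6)/4 = 77/64.
s₄ = (−(77/64) + 6)/4 = 307/256.

307/256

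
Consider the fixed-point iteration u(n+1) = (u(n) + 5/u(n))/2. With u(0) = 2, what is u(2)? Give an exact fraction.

u(1) = (2 + 5/2)/2 = 9/4.
u(2) = (9/4 + 5/(9/4))/2 = 161/72.

161/72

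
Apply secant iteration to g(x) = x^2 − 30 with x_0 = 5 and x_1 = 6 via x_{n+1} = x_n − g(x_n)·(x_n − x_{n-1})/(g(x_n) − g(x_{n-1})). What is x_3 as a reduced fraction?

115/21

g(5) = −5, g(6) = 6. x_2 = 6 − 6·(6 − 5)/(6 − (−5)) = 60/11.
g(6) = 6, g(60/11) = −30/121. x_3 = (60/11) − (−30/121)·((60/11) − 6)/((−30/121) − 6) = 115/21.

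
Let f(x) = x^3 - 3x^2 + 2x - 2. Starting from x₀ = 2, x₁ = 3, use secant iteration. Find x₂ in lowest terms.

7/3

f(2) = -2, f(3) = 4. x₂ = 3 - 4·(3 - 2)/(4 - (-2)) = 7/3.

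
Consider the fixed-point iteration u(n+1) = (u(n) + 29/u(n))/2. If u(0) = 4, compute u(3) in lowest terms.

u(1) = (4 + 29/4)/2 = 45/8.
u(2) = (45/8 + 29/(45/8))/2 = 3881/720.
u(3) = (3881/720 + 29/(3881/720))/2 = 30095761/5588640.

30095761/5588640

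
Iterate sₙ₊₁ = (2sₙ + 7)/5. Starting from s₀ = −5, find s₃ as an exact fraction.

s₁ = (2·(−5) + 7)/5 = −3/5.
s₂ = (2·(−3/5) + 7)/5 = 29/25.
s₃ = (2·(29/25) + 7)/5 = 233/125.

233/125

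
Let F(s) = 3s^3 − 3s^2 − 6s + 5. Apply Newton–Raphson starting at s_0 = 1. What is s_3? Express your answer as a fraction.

F'(s) = 9s^2 − 6s − 6.
F(1) = −1, F'(1) = −3, so s_1 = 1 − (−1)/(−3) = 2/3.
F(2/3) = 5/9, F'(2/3) = −6, so s_2 = (2/3) − (5/9)/(−6) = 41/54.
F(41/54) = 1475/52488, F'(41/54) = −1739/324, so s_3 = (41/54) − (1475/52488)/(−1739/324) = 107686/140859.

107686/140859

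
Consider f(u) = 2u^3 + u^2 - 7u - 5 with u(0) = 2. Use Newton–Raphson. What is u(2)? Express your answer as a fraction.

357290/183141

f'(u) = 6u^2 + 2u - 7.
f(2) = 1, f'(2) = 21, so u(1) = 2 - 1/21 = 41/21.
f(41/21) = 271/9261, f'(41/21) = 969/49, so u(2) = (41/21) - (271/9261)/(969/49) = 357290/183141.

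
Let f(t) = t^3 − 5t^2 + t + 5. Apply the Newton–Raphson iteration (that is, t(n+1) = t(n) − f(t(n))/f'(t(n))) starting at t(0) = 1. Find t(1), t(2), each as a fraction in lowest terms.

t(1) = 4/3, t(2) = 247/189

f'(t) = 3t^2 − 10t + 1.
f(1) = 2, f'(1) = −6, so t(1) = 1 − 2/(−6) = 4/3.
f(4/3) = −5/27, f'(4/3) = −7, so t(2) = (4/3) − (−5/27)/(−7) = 247/189.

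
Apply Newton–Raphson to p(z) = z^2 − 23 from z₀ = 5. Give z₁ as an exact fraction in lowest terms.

p'(z) = 2z.
p(5) = 2, p'(5) = 10, so z₁ = 5 − 2/10 = 24/5.

24/5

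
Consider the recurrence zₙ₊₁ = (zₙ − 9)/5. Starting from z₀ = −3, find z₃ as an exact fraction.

z₁ = ((−3) − 9)/5 = −12/5.
z₂ = ((−12/5) − 9)/5 = −57/25.
z₃ = ((−57/25) − 9)/5 = −282/125.

−282/125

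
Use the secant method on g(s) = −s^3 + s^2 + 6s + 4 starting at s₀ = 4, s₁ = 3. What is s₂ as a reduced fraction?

19/6

g(4) = −20, g(3) = 4. s₂ = 3 − 4·(3 − 4)/(4 − (−20)) = 19/6.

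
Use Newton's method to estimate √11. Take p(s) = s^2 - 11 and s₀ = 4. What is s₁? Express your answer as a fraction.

p'(s) = 2s.
p(4) = 5, p'(4) = 8, so s₁ = 4 - 5/8 = 27/8.

27/8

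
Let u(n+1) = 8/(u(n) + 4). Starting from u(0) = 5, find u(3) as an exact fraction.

u(1) = 8/(5 + 4) = 8/9.
u(2) = 8/(8/9 + 4) = 18/11.
u(3) = 8/(18/11 + 4) = 44/31.

44/31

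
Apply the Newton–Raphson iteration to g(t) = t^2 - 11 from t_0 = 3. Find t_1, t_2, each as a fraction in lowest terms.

g'(t) = 2t.
g(3) = -2, g'(3) = 6, so t_1 = 3 - (-2)/6 = 10/3.
g(10/3) = 1/9, g'(10/3) = 20/3, so t_2 = (10/3) - (1/9)/(20/3) = 199/60.

t_1 = 10/3, t_2 = 199/60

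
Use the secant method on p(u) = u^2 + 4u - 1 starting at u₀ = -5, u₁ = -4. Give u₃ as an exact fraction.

p(-5) = 4, p(-4) = -1. u₂ = (-4) - (-1)·((-4) - (-5))/((-1) - 4) = -21/5.
p(-4) = -1, p(-21/5) = -4/25. u₃ = (-21/5) - (-4/25)·((-21/5) - (-4))/((-4/25) - (-1)) = -89/21.

-89/21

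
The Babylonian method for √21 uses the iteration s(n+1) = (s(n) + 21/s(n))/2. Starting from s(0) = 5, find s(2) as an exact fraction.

527/115

s(1) = (5 + 21/5)/2 = 23/5.
s(2) = (23/5 + 21/(23/5))/2 = 527/115.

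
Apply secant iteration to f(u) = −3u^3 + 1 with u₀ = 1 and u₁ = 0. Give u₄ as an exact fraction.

f(1) = −2, f(0) = 1. u₂ = 0 − 1·(0 − 1)/(1 − (−2)) = 1/3.
f(0) = 1, f(1/3) = 8/9. u₃ = (1/3) − (8/9)·((1/3) − 0)/((8/9) − 1) = 3.
f(1/3) = 8/9, f(3) = −80. u₄ = 3 − (−80)·(3 − (1/3))/((−80) − (8/9)) = 33/91.

33/91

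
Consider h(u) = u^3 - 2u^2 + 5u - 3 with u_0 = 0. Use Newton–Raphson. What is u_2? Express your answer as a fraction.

339/460

h'(u) = 3u^2 - 4u + 5.
h(0) = -3, h'(0) = 5, so u_1 = 0 - (-3)/5 = 3/5.
h(3/5) = -63/125, h'(3/5) = 92/25, so u_2 = (3/5) - (-63/125)/(92/25) = 339/460.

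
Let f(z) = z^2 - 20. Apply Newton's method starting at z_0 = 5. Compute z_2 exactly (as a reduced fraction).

161/36

f'(z) = 2z.
f(5) = 5, f'(5) = 10, so z_1 = 5 - 5/10 = 9/2.
f(9/2) = 1/4, f'(9/2) = 9, so z_2 = (9/2) - (1/4)/9 = 161/36.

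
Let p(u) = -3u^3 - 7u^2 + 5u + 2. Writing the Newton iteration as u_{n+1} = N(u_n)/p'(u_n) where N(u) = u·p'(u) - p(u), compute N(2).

-78

p'(u) = -9u^2 - 14u + 5.
N(u) = u·p'(u) - p(u) = u·(-9u^2 - 14u + 5) - (-3u^3 - 7u^2 + 5u + 2) = -6u^3 - 7u^2 - 2.
N(2) = -78.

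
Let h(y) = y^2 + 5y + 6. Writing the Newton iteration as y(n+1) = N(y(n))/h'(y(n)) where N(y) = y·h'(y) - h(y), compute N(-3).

h'(y) = 2y + 5.
N(y) = y·h'(y) - h(y) = y·(2y + 5) - (y^2 + 5y + 6) = y^2 - 6.
N(-3) = 3.

3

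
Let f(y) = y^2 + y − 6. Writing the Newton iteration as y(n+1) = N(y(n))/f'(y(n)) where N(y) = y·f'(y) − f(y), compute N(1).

7

f'(y) = 2y + 1.
N(y) = y·f'(y) − f(y) = y·(2y + 1) − (y^2 + y − 6) = y^2 + 6.
N(1) = 7.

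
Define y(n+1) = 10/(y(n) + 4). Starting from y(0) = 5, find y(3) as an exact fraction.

230/137

y(1) = 10/(5 + 4) = 10/9.
y(2) = 10/(10/9 + 4) = 45/23.
y(3) = 10/(45/23 + 4) = 230/137.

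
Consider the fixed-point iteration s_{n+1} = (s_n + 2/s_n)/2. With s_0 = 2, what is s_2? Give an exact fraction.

17/12

s_1 = (2 + 2/2)/2 = 3/2.
s_2 = (3/2 + 2/(3/2))/2 = 17/12.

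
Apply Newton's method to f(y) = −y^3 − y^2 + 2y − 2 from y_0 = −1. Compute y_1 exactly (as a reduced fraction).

f'(y) = −3y^2 − 2y + 2.
f(−1) = −4, f'(−1) = 1, so y_1 = (−1) − (−4)/1 = 3.

3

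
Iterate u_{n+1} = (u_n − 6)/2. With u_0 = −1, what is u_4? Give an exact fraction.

−91/16

u_1 = ((−1) − 6)/2 = −7/2.
u_2 = ((−7/2) − 6)/2 = −19/4.
u_3 = ((−19/4) − 6)/2 = −43/8.
u_4 = ((−43/8) − 6)/2 = −91/16.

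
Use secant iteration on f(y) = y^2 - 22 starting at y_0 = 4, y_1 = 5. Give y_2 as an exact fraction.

f(4) = -6, f(5) = 3. y_2 = 5 - 3·(5 - 4)/(3 - (-6)) = 14/3.

14/3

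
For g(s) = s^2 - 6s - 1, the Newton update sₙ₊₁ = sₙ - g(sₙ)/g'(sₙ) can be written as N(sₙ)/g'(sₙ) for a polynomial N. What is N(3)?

10

g'(s) = 2s - 6.
N(s) = s·g'(s) - g(s) = s·(2s - 6) - (s^2 - 6s - 1) = s^2 + 1.
N(3) = 10.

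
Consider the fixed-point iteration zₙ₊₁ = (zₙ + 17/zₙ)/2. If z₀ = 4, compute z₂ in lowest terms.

2177/528

z₁ = (4 + 17/4)/2 = 33/8.
z₂ = (33/8 + 17/(33/8))/2 = 2177/528.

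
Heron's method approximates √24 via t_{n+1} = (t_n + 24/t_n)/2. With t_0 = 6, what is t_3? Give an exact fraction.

t_1 = (6 + 24/6)/2 = 5.
t_2 = (5 + 24/5)/2 = 49/10.
t_3 = (49/10 + 24/(49/10))/2 = 4801/980.

4801/980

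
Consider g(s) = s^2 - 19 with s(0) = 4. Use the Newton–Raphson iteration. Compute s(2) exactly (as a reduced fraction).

2441/560

g'(s) = 2s.
g(4) = -3, g'(4) = 8, so s(1) = 4 - (-3)/8 = 35/8.
g(35/8) = 9/64, g'(35/8) = 35/4, so s(2) = (35/8) - (9/64)/(35/4) = 2441/560.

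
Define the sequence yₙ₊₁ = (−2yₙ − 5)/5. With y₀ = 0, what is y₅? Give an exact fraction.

−451/625

y₁ = (−2·0 − 5)/5 = −1.
y₂ = (−2·(−1) − 5)/5 = −3/5.
y₃ = (−2·(−3/5) − 5)/5 = −19/25.
y₄ = (−2·(−19/25) − 5)/5 = −87/125.
y₅ = (−2·(−87/125) − 5)/5 = −451/625.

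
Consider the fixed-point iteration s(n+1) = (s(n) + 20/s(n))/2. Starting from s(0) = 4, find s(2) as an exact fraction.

s(1) = (4 + 20/4)/2 = 9/2.
s(2) = (9/2 + 20/(9/2))/2 = 161/36.

161/36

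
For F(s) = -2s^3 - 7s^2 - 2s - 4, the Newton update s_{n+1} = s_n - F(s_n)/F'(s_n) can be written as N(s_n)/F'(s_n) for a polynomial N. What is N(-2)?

F'(s) = -6s^2 - 14s - 2.
N(s) = s·F'(s) - F(s) = s·(-6s^2 - 14s - 2) - (-2s^3 - 7s^2 - 2s - 4) = -4s^3 - 7s^2 + 4.
N(-2) = 8.

8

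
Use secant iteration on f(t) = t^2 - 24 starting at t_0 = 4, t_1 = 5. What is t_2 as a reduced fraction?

44/9

f(4) = -8, f(5) = 1. t_2 = 5 - 1·(5 - 4)/(1 - (-8)) = 44/9.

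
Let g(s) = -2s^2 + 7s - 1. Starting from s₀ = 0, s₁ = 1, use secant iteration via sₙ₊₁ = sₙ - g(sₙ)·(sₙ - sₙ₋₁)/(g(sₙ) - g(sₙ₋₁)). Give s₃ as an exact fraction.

g(0) = -1, g(1) = 4. s₂ = 1 - 4·(1 - 0)/(4 - (-1)) = 1/5.
g(1) = 4, g(1/5) = 8/25. s₃ = (1/5) - (8/25)·((1/5) - 1)/((8/25) - 4) = 3/23.

3/23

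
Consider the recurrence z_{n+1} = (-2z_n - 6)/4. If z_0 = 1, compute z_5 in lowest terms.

-17/16

z_1 = (-2·1 - 6)/4 = -2.
z_2 = (-2·(-2) - 6)/4 = -1/2.
z_3 = (-2·(-1/2) - 6)/4 = -5/4.
z_4 = (-2·(-5/4) - 6)/4 = -7/8.
z_5 = (-2·(-7/8) - 6)/4 = -17/16.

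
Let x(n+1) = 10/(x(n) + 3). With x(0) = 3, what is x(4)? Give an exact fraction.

x(1) = 10/(3 + 3) = 5/3.
x(2) = 10/(5/3 + 3) = 15/7.
x(3) = 10/(15/7 + 3) = 35/18.
x(4) = 10/(35/18 + 3) = 180/89.

180/89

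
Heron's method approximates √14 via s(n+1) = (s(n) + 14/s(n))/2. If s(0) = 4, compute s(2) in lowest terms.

s(1) = (4 + 14/4)/2 = 15/4.
s(2) = (15/4 + 14/(15/4))/2 = 449/120.

449/120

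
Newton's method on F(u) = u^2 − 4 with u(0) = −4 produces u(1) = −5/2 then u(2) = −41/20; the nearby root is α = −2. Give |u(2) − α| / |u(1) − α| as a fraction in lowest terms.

u(1) − α = −5/2 − (−2) = −5/2 + 2 = −1/2, so |u(1) − α| = 1/2.
u(2) − α = −41/20 − (−2) = −41/20 + 2 = −1/20, so |u(2) − α| = 1/20.
Ratio = (1/20) / (1/2) = 1/10.

1/10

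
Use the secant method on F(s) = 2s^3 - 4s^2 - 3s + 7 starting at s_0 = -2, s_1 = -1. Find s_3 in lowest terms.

F(-2) = -19, F(-1) = 4. s_2 = (-1) - 4·((-1) - (-2))/(4 - (-19)) = -27/23.
F(-1) = 4, F(-27/23) = 21584/12167. s_3 = (-27/23) - (21584/12167)·((-27/23) - (-1))/((21584/12167) - 4) = -8887/6771.

-8887/6771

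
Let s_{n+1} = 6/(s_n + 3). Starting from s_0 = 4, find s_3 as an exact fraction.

54/41

s_1 = 6/(4 + 3) = 6/7.
s_2 = 6/(6/7 + 3) = 14/9.
s_3 = 6/(14/9 + 3) = 54/41.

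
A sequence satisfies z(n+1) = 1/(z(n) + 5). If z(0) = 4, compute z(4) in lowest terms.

239/1241

z(1) = 1/(4 + 5) = 1/9.
z(2) = 1/(1/9 + 5) = 9/46.
z(3) = 1/(9/46 + 5) = 46/239.
z(4) = 1/(46/239 + 5) = 239/1241.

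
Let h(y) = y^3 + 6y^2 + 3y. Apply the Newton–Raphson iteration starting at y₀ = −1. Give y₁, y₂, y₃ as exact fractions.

y₁ = −2/3, y₂ = −56/99, y₃ = −1511552/2743983

h'(y) = 3y^2 + 12y + 3.
h(−1) = 2, h'(−1) = −6, so y₁ = (−1) − 2/(−6) = −2/3.
h(−2/3) = 10/27, h'(−2/3) = −11/3, so y₂ = (−2/3) − (10/27)/(−11/3) = −56/99.
h(−56/99) = 40600/970299, h'(−56/99) = −9239/3267, so y₃ = (−56/99) − (40600/970299)/(−9239/3267) = −1511552/2743983.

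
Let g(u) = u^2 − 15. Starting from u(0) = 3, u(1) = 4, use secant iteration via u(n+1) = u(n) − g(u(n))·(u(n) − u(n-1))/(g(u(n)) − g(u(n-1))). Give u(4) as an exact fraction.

g(3) = −6, g(4) = 1. u(2) = 4 − 1·(4 − 3)/(1 − (−6)) = 27/7.
g(4) = 1, g(27/7) = −6/49. u(3) = (27/7) − (−6/49)·((27/7) − 4)/((−6/49) − 1) = 213/55.
g(27/7) = −6/49, g(213/55) = −6/3025. u(4) = (213/55) − (−6/3025)·((213/55) − (27/7))/((−6/3025) − (−6/49)) = 1921/496.

1921/496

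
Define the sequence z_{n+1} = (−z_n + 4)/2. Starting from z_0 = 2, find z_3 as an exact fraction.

5/4

z_1 = (−2 + 4)/2 = 1.
z_2 = (−1 + 4)/2 = 3/2.
z_3 = (−(3/2) + 4)/2 = 5/4.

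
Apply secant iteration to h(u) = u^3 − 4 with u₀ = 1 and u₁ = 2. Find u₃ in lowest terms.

169/109

h(1) = −3, h(2) = 4. u₂ = 2 − 4·(2 − 1)/(4 − (−3)) = 10/7.
h(2) = 4, h(10/7) = −372/343. u₃ = (10/7) − (−372/343)·((10/7) − 2)/((−372/343) − 4) = 169/109.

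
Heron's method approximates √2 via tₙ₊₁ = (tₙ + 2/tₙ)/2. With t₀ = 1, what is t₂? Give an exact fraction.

t₁ = (1 + 2/1)/2 = 3/2.
t₂ = (3/2 + 2/(3/2))/2 = 17/12.

17/12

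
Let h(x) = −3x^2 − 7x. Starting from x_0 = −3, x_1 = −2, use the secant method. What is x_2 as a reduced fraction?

h(−3) = −6, h(−2) = 2. x_2 = (−2) − 2·((−2) − (−3))/(2 − (−6)) = −9/4.

−9/4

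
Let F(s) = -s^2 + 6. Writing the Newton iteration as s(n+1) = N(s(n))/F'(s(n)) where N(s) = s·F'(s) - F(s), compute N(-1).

F'(s) = -2s.
N(s) = s·F'(s) - F(s) = s·(-2s) - (-s^2 + 6) = -s^2 - 6.
N(-1) = -7.

-7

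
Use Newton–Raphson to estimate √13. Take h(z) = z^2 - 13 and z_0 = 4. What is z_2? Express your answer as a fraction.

1673/464

h'(z) = 2z.
h(4) = 3, h'(4) = 8, so z_1 = 4 - 3/8 = 29/8.
h(29/8) = 9/64, h'(29/8) = 29/4, so z_2 = (29/8) - (9/64)/(29/4) = 1673/464.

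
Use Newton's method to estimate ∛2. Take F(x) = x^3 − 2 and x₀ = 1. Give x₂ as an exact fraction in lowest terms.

F'(x) = 3x^2.
F(1) = −1, F'(1) = 3, so x₁ = 1 − (−1)/3 = 4/3.
F(4/3) = 10/27, F'(4/3) = 16/3, so x₂ = (4/3) − (10/27)/(16/3) = 91/72.

91/72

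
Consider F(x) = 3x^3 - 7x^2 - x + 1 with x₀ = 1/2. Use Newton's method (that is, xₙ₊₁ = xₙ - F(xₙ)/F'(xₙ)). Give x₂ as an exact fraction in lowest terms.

F'(x) = 9x^2 - 14x - 1.
F(1/2) = -7/8, F'(1/2) = -23/4, so x₁ = (1/2) - (-7/8)/(-23/4) = 8/23.
F(8/23) = -833/12167, F'(8/23) = -2529/529, so x₂ = (8/23) - (-833/12167)/(-2529/529) = 19399/58167.

19399/58167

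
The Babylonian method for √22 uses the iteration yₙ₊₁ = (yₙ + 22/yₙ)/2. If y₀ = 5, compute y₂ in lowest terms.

y₁ = (5 + 22/5)/2 = 47/10.
y₂ = (47/10 + 22/(47/10))/2 = 4409/940.

4409/940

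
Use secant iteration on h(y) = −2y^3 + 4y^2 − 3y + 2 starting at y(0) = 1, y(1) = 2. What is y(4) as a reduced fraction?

h(1) = 1, h(2) = −4. y(2) = 2 − (−4)·(2 − 1)/((−4) − 1) = 6/5.
h(2) = −4, h(6/5) = 88/125. y(3) = (6/5) − (88/125)·((6/5) − 2)/((88/125) − (−4)) = 194/147.
h(6/5) = 88/125, h(194/147) = 1303808/3176523. y(4) = (194/147) − (1303808/3176523)·((194/147) − (6/5))/((1303808/3176523) − (88/125)) = 1969746/1324523.

1969746/1324523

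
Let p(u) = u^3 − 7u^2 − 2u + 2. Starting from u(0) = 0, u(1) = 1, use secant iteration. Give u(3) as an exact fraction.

p(0) = 2, p(1) = −6. u(2) = 1 − (−6)·(1 − 0)/((−6) − 2) = 1/4.
p(1) = −6, p(1/4) = 69/64. u(3) = (1/4) − (69/64)·((1/4) − 1)/((69/64) − (−6)) = 55/151.

55/151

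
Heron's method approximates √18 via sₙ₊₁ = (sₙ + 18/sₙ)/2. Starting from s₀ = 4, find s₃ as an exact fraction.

665857/156944

s₁ = (4 + 18/4)/2 = 17/4.
s₂ = (17/4 + 18/(17/4))/2 = 577/136.
s₃ = (577/136 + 18/(577/136))/2 = 665857/156944.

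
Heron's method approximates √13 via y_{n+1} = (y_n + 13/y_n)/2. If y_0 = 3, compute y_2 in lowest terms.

119/33

y_1 = (3 + 13/3)/2 = 11/3.
y_2 = (11/3 + 13/(11/3))/2 = 119/33.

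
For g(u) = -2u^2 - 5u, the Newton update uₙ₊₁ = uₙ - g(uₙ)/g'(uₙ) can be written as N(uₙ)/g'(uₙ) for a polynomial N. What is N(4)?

-32

g'(u) = -4u - 5.
N(u) = u·g'(u) - g(u) = u·(-4u - 5) - (-2u^2 - 5u) = -2u^2.
N(4) = -32.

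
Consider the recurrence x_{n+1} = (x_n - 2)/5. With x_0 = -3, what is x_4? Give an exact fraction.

x_1 = ((-3) - 2)/5 = -1.
x_2 = ((-1) - 2)/5 = -3/5.
x_3 = ((-3/5) - 2)/5 = -13/25.
x_4 = ((-13/25) - 2)/5 = -63/125.

-63/125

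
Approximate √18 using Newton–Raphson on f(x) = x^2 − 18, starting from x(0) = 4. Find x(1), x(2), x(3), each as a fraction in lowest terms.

x(1) = 17/4, x(2) = 577/136, x(3) = 665857/156944

f'(x) = 2x.
f(4) = −2, f'(4) = 8, so x(1) = 4 − (−2)/8 = 17/4.
f(17/4) = 1/16, f'(17/4) = 17/2, so x(2) = (17/4) − (1/16)/(17/2) = 577/136.
f(577/136) = 1/18496, f'(577/136) = 577/68, so x(3) = (577/136) − (1/18496)/(577/68) = 665857/156944.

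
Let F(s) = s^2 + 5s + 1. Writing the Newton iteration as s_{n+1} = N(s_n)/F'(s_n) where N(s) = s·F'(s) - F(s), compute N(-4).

15

F'(s) = 2s + 5.
N(s) = s·F'(s) - F(s) = s·(2s + 5) - (s^2 + 5s + 1) = s^2 - 1.
N(-4) = 15.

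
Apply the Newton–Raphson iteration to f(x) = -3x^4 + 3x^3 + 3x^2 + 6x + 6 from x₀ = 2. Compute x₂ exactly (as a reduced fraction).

98402/46333

f'(x) = -12x^3 + 9x^2 + 6x + 6.
f(2) = 6, f'(2) = -42, so x₁ = 2 - 6/(-42) = 15/7.
f(15/7) = -2649/2401, f'(15/7) = -19857/343, so x₂ = (15/7) - (-2649/2401)/(-19857/343) = 98402/46333.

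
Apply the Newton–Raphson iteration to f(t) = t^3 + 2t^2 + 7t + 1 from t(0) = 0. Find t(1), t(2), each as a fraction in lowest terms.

f'(t) = 3t^2 + 4t + 7.
f(0) = 1, f'(0) = 7, so t(1) = 0 - 1/7 = -1/7.
f(-1/7) = 13/343, f'(-1/7) = 318/49, so t(2) = (-1/7) - (13/343)/(318/49) = -331/2226.

t(1) = -1/7, t(2) = -331/2226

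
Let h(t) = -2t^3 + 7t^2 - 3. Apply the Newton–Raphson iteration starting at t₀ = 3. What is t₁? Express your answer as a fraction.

h'(t) = -6t^2 + 14t.
h(3) = 6, h'(3) = -12, so t₁ = 3 - 6/(-12) = 7/2.

7/2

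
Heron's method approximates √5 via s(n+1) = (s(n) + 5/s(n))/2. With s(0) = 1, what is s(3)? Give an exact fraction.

47/21

s(1) = (1 + 5/1)/2 = 3.
s(2) = (3 + 5/3)/2 = 7/3.
s(3) = (7/3 + 5/(7/3))/2 = 47/21.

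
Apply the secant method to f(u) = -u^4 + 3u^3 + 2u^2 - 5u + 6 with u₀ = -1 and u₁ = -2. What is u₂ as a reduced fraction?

f(-1) = 9, f(-2) = -16. u₂ = (-2) - (-16)·((-2) - (-1))/((-16) - 9) = -34/25.

-34/25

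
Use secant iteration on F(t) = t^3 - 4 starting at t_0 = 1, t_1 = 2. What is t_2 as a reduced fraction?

10/7

F(1) = -3, F(2) = 4. t_2 = 2 - 4·(2 - 1)/(4 - (-3)) = 10/7.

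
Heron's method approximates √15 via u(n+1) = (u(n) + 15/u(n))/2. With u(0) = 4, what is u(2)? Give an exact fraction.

1921/496

u(1) = (4 + 15/4)/2 = 31/8.
u(2) = (31/8 + 15/(31/8))/2 = 1921/496.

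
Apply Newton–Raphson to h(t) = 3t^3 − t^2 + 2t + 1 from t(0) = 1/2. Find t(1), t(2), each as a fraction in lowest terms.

t(1) = −2/13, t(2) = −2297/5538

h'(t) = 9t^2 − 2t + 2.
h(1/2) = 17/8, h'(1/2) = 13/4, so t(1) = (1/2) − (17/8)/(13/4) = −2/13.
h(−2/13) = 1445/2197, h'(−2/13) = 426/169, so t(2) = (−2/13) − (1445/2197)/(426/169) = −2297/5538.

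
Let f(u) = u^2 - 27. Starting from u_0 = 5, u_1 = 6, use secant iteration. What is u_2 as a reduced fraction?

f(5) = -2, f(6) = 9. u_2 = 6 - 9·(6 - 5)/(9 - (-2)) = 57/11.

57/11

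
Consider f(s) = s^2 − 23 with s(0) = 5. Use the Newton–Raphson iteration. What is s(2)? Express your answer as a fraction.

f'(s) = 2s.
f(5) = 2, f'(5) = 10, so s(1) = 5 − 2/10 = 24/5.
f(24/5) = 1/25, f'(24/5) = 48/5, so s(2) = (24/5) − (1/25)/(48/5) = 1151/240.

1151/240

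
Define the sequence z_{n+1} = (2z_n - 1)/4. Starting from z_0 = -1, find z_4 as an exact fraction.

z_1 = (2·(-1) - 1)/4 = -3/4.
z_2 = (2·(-3/4) - 1)/4 = -5/8.
z_3 = (2·(-5/8) - 1)/4 = -9/16.
z_4 = (2·(-9/16) - 1)/4 = -17/32.

-17/32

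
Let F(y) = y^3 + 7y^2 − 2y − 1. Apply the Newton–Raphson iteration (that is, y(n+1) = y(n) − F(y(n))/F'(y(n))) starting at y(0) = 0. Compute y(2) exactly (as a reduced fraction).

F'(y) = 3y^2 + 14y − 2.
F(0) = −1, F'(0) = −2, so y(1) = 0 − (−1)/(−2) = −1/2.
F(−1/2) = 13/8, F'(−1/2) = −33/4, so y(2) = (−1/2) − (13/8)/(−33/4) = −10/33.

−10/33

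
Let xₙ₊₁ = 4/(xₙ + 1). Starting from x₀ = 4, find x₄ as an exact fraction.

x₁ = 4/(4 + 1) = 4/5.
x₂ = 4/(4/5 + 1) = 20/9.
x₃ = 4/(20/9 + 1) = 36/29.
x₄ = 4/(36/29 + 1) = 116/65.

116/65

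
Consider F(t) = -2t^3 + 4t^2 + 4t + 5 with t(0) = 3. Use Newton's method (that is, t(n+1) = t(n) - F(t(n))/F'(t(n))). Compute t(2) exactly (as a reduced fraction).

324349/109551

F'(t) = -6t^2 + 8t + 4.
F(3) = -1, F'(3) = -26, so t(1) = 3 - (-1)/(-26) = 77/26.
F(77/26) = -181/8788, F'(77/26) = -8427/338, so t(2) = (77/26) - (-181/8788)/(-8427/338) = 324349/109551.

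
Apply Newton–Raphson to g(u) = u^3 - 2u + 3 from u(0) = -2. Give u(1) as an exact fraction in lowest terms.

g'(u) = 3u^2 - 2.
g(-2) = -1, g'(-2) = 10, so u(1) = (-2) - (-1)/10 = -19/10.

-19/10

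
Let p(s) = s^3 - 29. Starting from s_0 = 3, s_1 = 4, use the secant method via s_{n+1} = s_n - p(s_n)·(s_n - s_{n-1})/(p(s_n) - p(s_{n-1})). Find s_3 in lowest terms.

157673/51397

p(3) = -2, p(4) = 35. s_2 = 4 - 35·(4 - 3)/(35 - (-2)) = 113/37.
p(4) = 35, p(113/37) = -26040/50653. s_3 = (113/37) - (-26040/50653)·((113/37) - 4)/((-26040/50653) - 35) = 157673/51397.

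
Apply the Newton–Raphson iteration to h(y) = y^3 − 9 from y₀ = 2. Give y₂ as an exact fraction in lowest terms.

23401/11250

h'(y) = 3y^2.
h(2) = −1, h'(2) = 12, so y₁ = 2 − (−1)/12 = 25/12.
h(25/12) = 73/1728, h'(25/12) = 625/48, so y₂ = (25/12) − (73/1728)/(625/48) = 23401/11250.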